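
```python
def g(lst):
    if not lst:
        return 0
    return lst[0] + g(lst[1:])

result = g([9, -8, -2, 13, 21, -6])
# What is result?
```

9 + (-8) + (-2) + 13 + 21 + (-6) + 0 = 27

Answer: 27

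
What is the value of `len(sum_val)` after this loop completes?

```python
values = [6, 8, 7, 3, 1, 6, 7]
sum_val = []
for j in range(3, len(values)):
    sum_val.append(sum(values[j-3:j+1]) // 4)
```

Number of 4-element averages
`sum_val` takes the values: [] → [6] → [6, 4] → [6, 4, 4] → [6, 4, 4, 4]
So `len(sum_val)` = 4

Answer: 4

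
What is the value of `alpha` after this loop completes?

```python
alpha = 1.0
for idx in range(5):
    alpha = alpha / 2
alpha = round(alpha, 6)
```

Halving LR 5 times: 1 / 2^5
`alpha` takes the values: 1.0 → 0.5 → 0.25 → 0.125 → 0.0625 → 0.03125

Answer: 0.03125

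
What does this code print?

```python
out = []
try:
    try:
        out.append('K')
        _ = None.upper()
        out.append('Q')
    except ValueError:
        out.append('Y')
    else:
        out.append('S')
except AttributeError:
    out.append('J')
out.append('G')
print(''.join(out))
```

Execution trace: 'K' (try body) → 'J' (outer except AttributeError) → 'G' (after the try/except). Output: KJG

Answer: KJG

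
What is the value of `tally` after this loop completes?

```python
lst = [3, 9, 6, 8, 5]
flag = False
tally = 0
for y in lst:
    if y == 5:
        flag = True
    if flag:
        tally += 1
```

Count elements after first 5 in [3, 9, 6, 8, 5]
`tally` takes the values: 0 → 1

Answer: 1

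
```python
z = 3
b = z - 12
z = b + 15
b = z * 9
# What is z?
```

Trace:
`z = 3` → z = 3
`b = z - 12` → b = -9
`z = b + 15` → z = 6
`b = z * 9` → b = 54
So z = 6

Answer: 6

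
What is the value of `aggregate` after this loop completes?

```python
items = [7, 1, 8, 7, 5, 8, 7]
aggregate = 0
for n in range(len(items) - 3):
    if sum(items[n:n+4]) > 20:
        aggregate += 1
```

Count windows with sum > 20
`aggregate` takes the values: 0 → 1 → 2 → 3 → 4

Answer: 4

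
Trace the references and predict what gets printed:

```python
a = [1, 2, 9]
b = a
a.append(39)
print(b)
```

Key concept: basic list aliasing.
Step by step:
`a = [1, 2, 9]` → a = [1, 2, 9]
`b = a` → b = [1, 2, 9] (same object as a)
`a.append(39)` → a = [1, 2, 9, 39] (same object as b); b = [1, 2, 9, 39] (same object as a)
`print(b)` → prints [1, 2, 9, 39]

Answer: [1, 2, 9, 39]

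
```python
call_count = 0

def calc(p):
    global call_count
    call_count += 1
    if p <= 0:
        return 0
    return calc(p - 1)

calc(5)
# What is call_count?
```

Linear recursion stepping by 1: 6 calls from p=5 down to ≤0.

Answer: 6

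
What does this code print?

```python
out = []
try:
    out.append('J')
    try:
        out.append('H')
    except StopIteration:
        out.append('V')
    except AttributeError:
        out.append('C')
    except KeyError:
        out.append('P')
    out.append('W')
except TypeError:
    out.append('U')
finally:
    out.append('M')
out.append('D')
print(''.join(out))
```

Execution trace: 'J' (try body) → 'H' (inner try body, no exception) → 'W' (try body, no exception) → 'M' (finally) → 'D' (after the try/except). Output: JHWMD

Answer: JHWMD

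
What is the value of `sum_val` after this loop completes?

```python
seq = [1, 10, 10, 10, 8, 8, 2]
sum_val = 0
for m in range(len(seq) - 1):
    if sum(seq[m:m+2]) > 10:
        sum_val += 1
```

Count windows with sum > 10
`sum_val` takes the values: 0 → 1 → 2 → 3 → 4 → 5

Answer: 5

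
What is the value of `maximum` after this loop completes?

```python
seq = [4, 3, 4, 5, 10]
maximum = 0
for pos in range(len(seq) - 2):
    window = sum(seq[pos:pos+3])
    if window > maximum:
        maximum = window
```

Max sum of 3-element window in [4, 3, 4, 5, 10]
`maximum` takes the values: 0 → 11 → 12 → 19

Answer: 19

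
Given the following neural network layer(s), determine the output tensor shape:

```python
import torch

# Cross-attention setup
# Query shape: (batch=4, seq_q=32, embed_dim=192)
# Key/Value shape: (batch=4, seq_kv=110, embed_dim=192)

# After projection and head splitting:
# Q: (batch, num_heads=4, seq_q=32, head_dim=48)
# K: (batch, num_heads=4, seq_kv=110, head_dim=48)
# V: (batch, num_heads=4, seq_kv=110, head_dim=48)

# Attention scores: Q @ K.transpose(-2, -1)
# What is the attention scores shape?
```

Input: (4, 32, 192) -> Output: (4, 4, 32, 110)

Answer: (4, 4, 32, 110)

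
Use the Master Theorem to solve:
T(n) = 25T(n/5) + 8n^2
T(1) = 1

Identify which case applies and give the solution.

a=25, b=5, f(n)=8n^2. log_5(25) = 2. Since c=2 = 2, Case 2 applies: T(n) = Θ(n^log_b(a) · log n) = O(n^2 log n).

Answer: O(n^2 log n) - Case 2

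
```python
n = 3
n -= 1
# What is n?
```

Trace:
`n = 3` → n = 3
`n -= 1` → n = 2
So n = 2

Answer: 2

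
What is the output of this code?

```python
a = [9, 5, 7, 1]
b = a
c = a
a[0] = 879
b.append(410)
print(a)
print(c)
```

Key concept: multiple aliases.
Step by step:
`a = [9, 5, 7, 1]` → a = [9, 5, 7, 1]
`b = a` → b = [9, 5, 7, 1] (same object as a)
`c = a` → c = [9, 5, 7, 1] (same object as a, b)
`a[0] = 879` → a = [879, 5, 7, 1] (same object as b, c); b = [879, 5, 7, 1] (same object as a, c); c = [879, 5, 7, 1] (same object as a, b)
`b.append(410)` → a = [879, 5, 7, 1, 410] (same object as b, c); b = [879, 5, 7, 1, 410] (same object as a, c); c = [879, 5, 7, 1, 410] (same object as a, b)
`print(a)` → prints [879, 5, 7, 1, 410]
`print(c)` → prints [879, 5, 7, 1, 410]

Answer:
[879, 5, 7, 1, 410]
[879, 5, 7, 1, 410]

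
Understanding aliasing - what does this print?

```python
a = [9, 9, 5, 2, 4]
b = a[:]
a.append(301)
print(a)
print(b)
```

Key concept: slice [:] creates copy.
Step by step:
`a = [9, 9, 5, 2, 4]` → a = [9, 9, 5, 2, 4]
`b = a[:]` → b = [9, 9, 5, 2, 4]
`a.append(301)` → a = [9, 9, 5, 2, 4, 301]
`print(a)` → prints [9, 9, 5, 2, 4, 301]
`print(b)` → prints [9, 9, 5, 2, 4]

Answer:
[9, 9, 5, 2, 4, 301]
[9, 9, 5, 2, 4]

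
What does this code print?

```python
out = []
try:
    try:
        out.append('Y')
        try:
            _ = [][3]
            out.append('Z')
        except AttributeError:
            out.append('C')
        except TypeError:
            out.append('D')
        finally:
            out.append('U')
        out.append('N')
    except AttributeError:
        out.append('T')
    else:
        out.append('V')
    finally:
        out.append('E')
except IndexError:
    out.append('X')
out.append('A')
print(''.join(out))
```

Execution trace: 'Y' (try body) → 'U' (inner finally) → 'E' (finally) → 'X' (outer except IndexError) → 'A' (after the try/except). Output: YUEXA

Answer: YUEXA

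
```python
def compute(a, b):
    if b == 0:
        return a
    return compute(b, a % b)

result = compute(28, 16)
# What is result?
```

compute(28, 16) -> compute(16, 12) -> compute(12, 4) -> compute(4, 0) -> 4

Answer: 4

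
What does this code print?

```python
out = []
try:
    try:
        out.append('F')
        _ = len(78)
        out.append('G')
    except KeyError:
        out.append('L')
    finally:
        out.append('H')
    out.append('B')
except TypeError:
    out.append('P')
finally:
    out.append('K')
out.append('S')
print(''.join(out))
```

Execution trace: 'F' (inner try body) → 'H' (inner finally) → 'P' (except TypeError) → 'K' (finally) → 'S' (after the try/except). Output: FHPKS

Answer: FHPKS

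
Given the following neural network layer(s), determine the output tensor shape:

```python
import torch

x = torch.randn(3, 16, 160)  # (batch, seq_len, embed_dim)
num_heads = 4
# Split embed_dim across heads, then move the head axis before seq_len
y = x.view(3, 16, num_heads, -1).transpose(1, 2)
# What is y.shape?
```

Input: (3, 16, 160) -> head_dim = 160 // 4 = 40; after view: (3, 16, 4, 40) -> after transpose(1, 2): (3, 4, 16, 40) -> Output: (3, 4, 16, 40)

Answer: (3, 4, 16, 40)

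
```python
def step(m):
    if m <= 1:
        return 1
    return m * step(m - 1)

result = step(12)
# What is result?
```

step(12) = 12 * 11 * 10 * 9 * 8 * 7 * 6 * 5 * 4 * 3 * 2 * 1 = 479001600

Answer: 479001600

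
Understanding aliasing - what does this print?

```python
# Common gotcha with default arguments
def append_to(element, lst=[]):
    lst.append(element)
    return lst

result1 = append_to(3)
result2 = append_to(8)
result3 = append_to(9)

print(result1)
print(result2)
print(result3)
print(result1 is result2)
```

Key concept: mutable default argument gotcha.
Step by step:
`result1 = append_to(3)` → result1 = [3]
`result2 = append_to(8)` → result1 = [3, 8] (same object as result2); result2 = [3, 8] (same object as result1)
`result3 = append_to(9)` → result1 = [3, 8, 9] (same object as result2, result3); result2 = [3, 8, 9] (same object as result1, result3); result3 = [3, 8, 9] (same object as result1, result2)
`print(result1)` → prints [3, 8, 9]
`print(result2)` → prints [3, 8, 9]
`print(result3)` → prints [3, 8, 9]
`print(result1 is result2)` → prints True

Answer:
[3, 8, 9]
[3, 8, 9]
[3, 8, 9]
True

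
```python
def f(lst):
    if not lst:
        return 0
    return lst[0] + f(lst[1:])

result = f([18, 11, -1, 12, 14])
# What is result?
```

18 + 11 + (-1) + 12 + 14 + 0 = 54

Answer: 54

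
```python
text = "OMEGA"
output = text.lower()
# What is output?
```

Trace:
`text = "OMEGA"` → text = 'OMEGA'
`output = text.lower()` → output = 'omega'
So output = 'omega'

Answer: 'omega'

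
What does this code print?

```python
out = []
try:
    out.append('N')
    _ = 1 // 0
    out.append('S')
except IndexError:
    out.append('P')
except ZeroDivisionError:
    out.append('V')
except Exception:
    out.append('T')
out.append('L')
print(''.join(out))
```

Execution trace: 'N' (try body) → 'V' (except ZeroDivisionError) → 'L' (after the try/except). Output: NVL

Answer: NVL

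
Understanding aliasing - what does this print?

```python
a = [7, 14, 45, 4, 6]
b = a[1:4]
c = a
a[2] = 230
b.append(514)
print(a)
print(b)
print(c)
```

Key concept: slice vs alias.
Step by step:
`a = [7, 14, 45, 4, 6]` → a = [7, 14, 45, 4, 6]
`b = a[1:4]` → b = [14, 45, 4]
`c = a` → c = [7, 14, 45, 4, 6] (same object as a)
`a[2] = 230` → a = [7, 14, 230, 4, 6] (same object as c); c = [7, 14, 230, 4, 6] (same object as a)
`b.append(514)` → b = [14, 45, 4, 514]
`print(a)` → prints [7, 14, 230, 4, 6]
`print(b)` → prints [14, 45, 4, 514]
`print(c)` → prints [7, 14, 230, 4, 6]

Answer:
[7, 14, 230, 4, 6]
[14, 45, 4, 514]
[7, 14, 230, 4, 6]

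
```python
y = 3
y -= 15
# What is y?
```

Trace:
`y = 3` → y = 3
`y -= 15` → y = -12
So y = -12

Answer: -12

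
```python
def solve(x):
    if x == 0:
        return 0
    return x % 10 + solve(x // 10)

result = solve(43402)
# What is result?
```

Sum of digits of 43402: 2 + 0 + 4 + 3 + 4 = 13

Answer: 13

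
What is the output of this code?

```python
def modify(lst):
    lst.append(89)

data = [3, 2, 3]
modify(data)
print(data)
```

Key concept: function modifies passed list.
Step by step:
`data = [3, 2, 3]` → data = [3, 2, 3]
`modify(data)` → data = [3, 2, 3, 89]
`print(data)` → prints [3, 2, 3, 89]

Answer: [3, 2, 3, 89]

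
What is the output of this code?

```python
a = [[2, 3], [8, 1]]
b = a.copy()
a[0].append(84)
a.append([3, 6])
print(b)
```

Key concept: shallow copy with nested lists.
Step by step:
`a = [[2, 3], [8, 1]]` → a = [[2, 3], [8, 1]]
`b = a.copy()` → b = [[2, 3], [8, 1]]
`a[0].append(84)` → a = [[2, 3, 84], [8, 1]]; b = [[2, 3, 84], [8, 1]]
`a.append([3, 6])` → a = [[2, 3, 84], [8, 1], [3, 6]]
`print(b)` → prints [[2, 3, 84], [8, 1]]

Answer: [[2, 3, 84], [8, 1]]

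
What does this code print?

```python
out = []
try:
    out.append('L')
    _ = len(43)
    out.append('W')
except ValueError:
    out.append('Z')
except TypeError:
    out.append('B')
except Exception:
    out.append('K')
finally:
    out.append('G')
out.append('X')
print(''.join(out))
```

Execution trace: 'L' (try body) → 'B' (except TypeError) → 'G' (finally) → 'X' (after the try/except). Output: LBGX

Answer: LBGX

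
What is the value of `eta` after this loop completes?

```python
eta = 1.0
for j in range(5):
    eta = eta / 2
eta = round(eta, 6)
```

Halving LR 5 times: 1 / 2^5
`eta` takes the values: 1.0 → 0.5 → 0.25 → 0.125 → 0.0625 → 0.03125

Answer: 0.03125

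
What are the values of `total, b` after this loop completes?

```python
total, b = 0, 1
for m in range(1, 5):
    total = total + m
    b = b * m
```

Sum and factorial of 1 to 4
`total, b` takes the values: (0, 1) → (1, 1) → (3, 1) → (3, 2) → (6, 2) → (6, 6) → (10, 6) → (10, 24)

Answer: 10, 24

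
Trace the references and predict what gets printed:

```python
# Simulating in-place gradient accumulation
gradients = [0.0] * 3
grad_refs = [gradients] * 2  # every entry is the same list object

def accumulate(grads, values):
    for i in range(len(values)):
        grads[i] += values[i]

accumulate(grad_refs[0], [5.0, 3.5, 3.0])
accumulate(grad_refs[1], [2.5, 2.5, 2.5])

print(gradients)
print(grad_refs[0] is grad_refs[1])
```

Key concept: gradient accumulation aliasing.
Step by step:
`gradients = [0.0] * 3` → gradients = [0.0, 0.0, 0.0]
`grad_refs = [gradients] * 2` → grad_refs = [[0.0, 0.0, 0.0], [0.0, 0.0, 0.0]]
`accumulate(grad_refs[0], [5.0, 3.5, 3.0])` → gradients = [5.0, 3.5, 3.0]; grad_refs = [[5.0, 3.5, 3.0], [5.0, 3.5, 3.0]]
`accumulate(grad_refs[1], [2.5, 2.5, 2.5])` → gradients = [7.5, 6.0, 5.5]; grad_refs = [[7.5, 6.0, 5.5], [7.5, 6.0, 5.5]]
`print(gradients)` → prints [7.5, 6.0, 5.5]
`print(grad_refs[0] is grad_refs[1])` → prints True

Answer:
[7.5, 6.0, 5.5]
True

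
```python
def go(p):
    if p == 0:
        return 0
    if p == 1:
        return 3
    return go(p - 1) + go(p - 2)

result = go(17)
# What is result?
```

Build up from base cases: go(0)=0, go(1)=3, go(2)=3, go(3)=6, go(4)=9, go(5)=15, go(6)=24, ..., go(17)=4791

Answer: 4791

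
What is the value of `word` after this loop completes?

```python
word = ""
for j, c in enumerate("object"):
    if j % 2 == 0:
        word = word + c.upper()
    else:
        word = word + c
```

Uppercase even positions in 'object'
`word` takes the values: "" → "O" → "Ob" → "ObJ" → "ObJe" → "ObJeC" → "ObJeCt"

Answer: "ObJeCt"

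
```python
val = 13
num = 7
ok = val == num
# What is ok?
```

Trace:
`val = 13` → val = 13
`num = 7` → num = 7
`ok = val == num` → ok = False
So ok = False

Answer: False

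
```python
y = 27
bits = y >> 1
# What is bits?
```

Trace:
`y = 27` → y = 27
`bits = y >> 1` → bits = 13
So bits = 13

Answer: 13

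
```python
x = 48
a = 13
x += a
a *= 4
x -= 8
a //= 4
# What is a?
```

Trace:
`x = 48` → x = 48
`a = 13` → a = 13
`x += a` → x = 61
`a *= 4` → a = 52
`x -= 8` → x = 53
`a //= 4` → a = 13
So a = 13

Answer: 13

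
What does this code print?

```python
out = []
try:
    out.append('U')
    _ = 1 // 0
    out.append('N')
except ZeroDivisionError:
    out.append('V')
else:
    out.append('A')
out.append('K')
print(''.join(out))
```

Execution trace: 'U' (try body) → 'V' (except ZeroDivisionError) → 'K' (after the try/except). Output: UVK

Answer: UVK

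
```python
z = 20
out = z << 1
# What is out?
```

Trace:
`z = 20` → z = 20
`out = z << 1` → out = 40
So out = 40

Answer: 40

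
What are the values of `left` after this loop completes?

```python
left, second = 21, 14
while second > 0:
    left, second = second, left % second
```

GCD of 21 and 14
`left` takes the values: 21 → 14 → 7

Answer: 7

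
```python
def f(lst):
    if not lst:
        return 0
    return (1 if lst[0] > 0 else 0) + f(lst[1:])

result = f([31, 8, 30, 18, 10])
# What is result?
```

Count of positive elements in [31, 8, 30, 18, 10] = 5

Answer: 5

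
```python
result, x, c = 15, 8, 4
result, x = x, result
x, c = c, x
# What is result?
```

Trace:
`result, x, c = 15, 8, 4` → result = 15; x = 8; c = 4
`result, x = x, result` → result = 8; x = 15
`x, c = c, x` → x = 4; c = 15
So result = 8

Answer: 8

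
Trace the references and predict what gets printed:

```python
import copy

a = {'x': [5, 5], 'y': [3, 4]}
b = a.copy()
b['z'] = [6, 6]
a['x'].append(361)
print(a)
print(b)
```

Key concept: shallow copy of dict with mutable values.
Step by step:
`a = {'x': [5, 5], 'y': [3, 4]}` → a = {'x': [5, 5], 'y': [3, 4]}
`b = a.copy()` → b = {'x': [5, 5], 'y': [3, 4]}
`b['z'] = [6, 6]` → b = {'x': [5, 5], 'y': [3, 4], 'z': [6, 6]}
`a['x'].append(361)` → a = {'x': [5, 5, 361], 'y': [3, 4]}; b = {'x': [5, 5, 361], 'y': [3, 4], 'z': [6, 6]}
`print(a)` → prints {'x': [5, 5, 361], 'y': [3, 4]}
`print(b)` → prints {'x': [5, 5, 361], 'y': [3, 4], 'z': [6, 6]}

Answer:
{'x': [5, 5, 361], 'y': [3, 4]}
{'x': [5, 5, 361], 'y': [3, 4], 'z': [6, 6]}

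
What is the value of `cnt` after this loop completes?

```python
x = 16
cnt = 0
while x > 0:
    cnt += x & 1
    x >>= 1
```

Count set bits in 16 (binary: 0b10000)
`cnt` takes the values: 0 → 1

Answer: 1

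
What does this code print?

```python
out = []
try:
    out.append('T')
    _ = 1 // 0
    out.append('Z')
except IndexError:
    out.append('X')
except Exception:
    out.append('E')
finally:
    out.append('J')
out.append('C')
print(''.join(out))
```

Execution trace: 'T' (try body) → 'E' (except Exception) → 'J' (finally) → 'C' (after the try/except). Output: TEJC

Answer: TEJC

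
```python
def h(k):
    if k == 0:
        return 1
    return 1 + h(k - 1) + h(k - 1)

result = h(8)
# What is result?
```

h(k) = 1 + 2·h(k-1), h(0)=1. Closed form: (1+1)·2^8 - 1 = 511.

Answer: 511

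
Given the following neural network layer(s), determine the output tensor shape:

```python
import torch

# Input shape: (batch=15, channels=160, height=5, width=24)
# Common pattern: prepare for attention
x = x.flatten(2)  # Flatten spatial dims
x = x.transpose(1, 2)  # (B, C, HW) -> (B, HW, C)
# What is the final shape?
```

Input: (15, 160, 5, 24) -> after flatten(2): (15, 160, 120) -> Output: (15, 120, 160)

Answer: (15, 120, 160)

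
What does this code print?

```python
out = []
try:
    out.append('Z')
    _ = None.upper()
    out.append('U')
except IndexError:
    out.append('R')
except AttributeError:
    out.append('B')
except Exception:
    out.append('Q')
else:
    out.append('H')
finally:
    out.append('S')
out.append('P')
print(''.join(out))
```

Execution trace: 'Z' (try body) → 'B' (except AttributeError) → 'S' (finally) → 'P' (after the try/except). Output: ZBSP

Answer: ZBSP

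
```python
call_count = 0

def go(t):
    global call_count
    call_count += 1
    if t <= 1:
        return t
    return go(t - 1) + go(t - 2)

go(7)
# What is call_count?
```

Calls(t) = 1 + Calls(t-1) + Calls(t-2); Calls(0)=Calls(1)=1. For t=7 this gives 41.

Answer: 41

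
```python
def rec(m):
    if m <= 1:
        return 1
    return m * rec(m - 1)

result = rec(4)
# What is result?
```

rec(4) = 4 * 3 * 2 * 1 = 24

Answer: 24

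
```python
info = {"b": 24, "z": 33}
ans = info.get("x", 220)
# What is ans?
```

Trace:
`info = {"b": 24, "z": 33}` → info = {'b': 24, 'z': 33}
`ans = info.get("x", 220)` → ans = 220
So ans = 220

Answer: 220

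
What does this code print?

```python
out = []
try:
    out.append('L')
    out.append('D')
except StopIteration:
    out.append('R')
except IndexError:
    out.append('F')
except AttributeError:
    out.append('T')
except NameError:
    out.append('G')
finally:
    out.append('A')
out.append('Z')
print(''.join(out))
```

Execution trace: 'L' (try body) → 'D' (try body, no exception) → 'A' (finally) → 'Z' (after the try/except). Output: LDAZ

Answer: LDAZ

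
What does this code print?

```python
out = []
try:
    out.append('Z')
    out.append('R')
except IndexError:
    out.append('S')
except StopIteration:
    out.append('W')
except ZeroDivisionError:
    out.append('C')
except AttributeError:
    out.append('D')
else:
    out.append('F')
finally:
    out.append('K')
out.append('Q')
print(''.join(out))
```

Execution trace: 'Z' (try body) → 'R' (try body, no exception) → 'F' (else) → 'K' (finally) → 'Q' (after the try/except). Output: ZRFKQ

Answer: ZRFKQ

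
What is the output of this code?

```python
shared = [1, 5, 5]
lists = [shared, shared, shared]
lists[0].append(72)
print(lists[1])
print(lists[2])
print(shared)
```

Key concept: list of same reference.
Step by step:
`shared = [1, 5, 5]` → shared = [1, 5, 5]
`lists = [shared, shared, shared]` → lists = [[1, 5, 5], [1, 5, 5], [1, 5, 5]]
`lists[0].append(72)` → shared = [1, 5, 5, 72]; lists = [[1, 5, 5, 72], [1, 5, 5, 72], [1, 5, 5, 72]]
`print(lists[1])` → prints [1, 5, 5, 72]
`print(lists[2])` → prints [1, 5, 5, 72]
`print(shared)` → prints [1, 5, 5, 72]

Answer:
[1, 5, 5, 72]
[1, 5, 5, 72]
[1, 5, 5, 72]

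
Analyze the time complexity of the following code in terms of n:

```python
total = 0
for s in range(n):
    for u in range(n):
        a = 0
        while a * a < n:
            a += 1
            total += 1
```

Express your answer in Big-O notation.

Each loop level contributes: n × n × √n. Multiplying the contributions gives O(n^2√n).

Answer: O(n^2√n)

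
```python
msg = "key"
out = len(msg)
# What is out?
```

Trace:
`msg = "key"` → msg = 'key'
`out = len(msg)` → out = 3
So out = 3

Answer: 3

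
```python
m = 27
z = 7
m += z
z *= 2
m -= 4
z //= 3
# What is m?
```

Trace:
`m = 27` → m = 27
`z = 7` → z = 7
`m += z` → m = 34
`z *= 2` → z = 14
`m -= 4` → m = 30
`z //= 3` → z = 4
So m = 30

Answer: 30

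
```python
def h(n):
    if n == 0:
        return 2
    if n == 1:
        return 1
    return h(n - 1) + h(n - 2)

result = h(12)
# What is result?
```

Build up from base cases: h(0)=2, h(1)=1, h(2)=3, h(3)=4, h(4)=7, h(5)=11, h(6)=18, ..., h(12)=322

Answer: 322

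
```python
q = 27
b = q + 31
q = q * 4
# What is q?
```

Trace:
`q = 27` → q = 27
`b = q + 31` → b = 58
`q = q * 4` → q = 108
So q = 108

Answer: 108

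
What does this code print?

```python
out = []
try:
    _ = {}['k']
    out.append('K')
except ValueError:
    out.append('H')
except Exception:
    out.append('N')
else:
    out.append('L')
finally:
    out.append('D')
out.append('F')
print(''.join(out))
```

Execution trace: 'N' (except Exception) → 'D' (finally) → 'F' (after the try/except). Output: NDF

Answer: NDF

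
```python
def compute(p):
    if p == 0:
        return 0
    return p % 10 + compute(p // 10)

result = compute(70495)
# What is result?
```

Sum of digits of 70495: 5 + 9 + 4 + 0 + 7 = 25

Answer: 25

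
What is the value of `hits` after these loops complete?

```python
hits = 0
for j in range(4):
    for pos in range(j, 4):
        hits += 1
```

Upper triangle: 4 + 3 + ... + 1
`hits` takes the values: 0 → 1 → 2 → 3 → 4 → 5 → 6 → 7 → 8 → 9 → 10

Answer: 10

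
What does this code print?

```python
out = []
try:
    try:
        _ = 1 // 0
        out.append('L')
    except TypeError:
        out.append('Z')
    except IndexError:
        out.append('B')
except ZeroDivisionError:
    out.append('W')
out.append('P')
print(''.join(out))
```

Execution trace: 'W' (outer except ZeroDivisionError) → 'P' (after the try/except). Output: WP

Answer: WP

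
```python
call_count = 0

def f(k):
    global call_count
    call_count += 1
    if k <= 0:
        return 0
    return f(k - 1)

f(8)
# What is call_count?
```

Linear recursion stepping by 1: 9 calls from k=8 down to ≤0.

Answer: 9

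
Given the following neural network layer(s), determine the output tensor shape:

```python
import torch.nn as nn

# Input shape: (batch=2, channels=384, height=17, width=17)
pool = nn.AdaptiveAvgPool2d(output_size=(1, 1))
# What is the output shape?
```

Input: (2, 384, 17, 17) -> Output: (2, 384, 1, 1)

Answer: (2, 384, 1, 1)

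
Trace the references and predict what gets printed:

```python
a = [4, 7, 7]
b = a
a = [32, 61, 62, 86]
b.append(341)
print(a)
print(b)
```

Key concept: rebinding vs mutation: a is rebound to a new list, b still points at the original.
Step by step:
`a = [4, 7, 7]` → a = [4, 7, 7]
`b = a` → b = [4, 7, 7] (same object as a)
`a = [32, 61, 62, 86]` → a = [32, 61, 62, 86]
`b.append(341)` → b = [4, 7, 7, 341]
`print(a)` → prints [32, 61, 62, 86]
`print(b)` → prints [4, 7, 7, 341]

Answer:
[32, 61, 62, 86]
[4, 7, 7, 341]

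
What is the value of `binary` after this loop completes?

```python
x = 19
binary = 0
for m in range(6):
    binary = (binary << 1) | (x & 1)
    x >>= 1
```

Reverse lowest 6 bits of 19
`binary` takes the values: 0 → 1 → 3 → 6 → 12 → 25 → 50

Answer: 50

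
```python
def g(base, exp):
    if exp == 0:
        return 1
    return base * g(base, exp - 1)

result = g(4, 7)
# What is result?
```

g(4, 7) = 4 * 4 * 4 * 4 * 4 * 4 * 4 = 16384

Answer: 16384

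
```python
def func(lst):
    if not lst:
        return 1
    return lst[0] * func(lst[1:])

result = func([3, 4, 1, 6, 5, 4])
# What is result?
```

Product over [3, 4, 1, 6, 5, 4] = 3 * 4 * 1 * 6 * 5 * 4 = 1440

Answer: 1440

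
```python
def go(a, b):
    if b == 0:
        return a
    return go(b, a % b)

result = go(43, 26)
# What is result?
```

go(43, 26) -> go(26, 17) -> go(17, 9) -> go(9, 8) -> go(8, 1) -> go(1, 0) -> 1

Answer: 1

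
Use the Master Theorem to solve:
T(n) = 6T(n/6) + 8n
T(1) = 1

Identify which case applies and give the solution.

a=6, b=6, f(n)=8n. log_6(6) = 1. Since c=1 = 1, Case 2 applies: T(n) = Θ(n^log_b(a) · log n) = O(n log n).

Answer: O(n log n) - Case 2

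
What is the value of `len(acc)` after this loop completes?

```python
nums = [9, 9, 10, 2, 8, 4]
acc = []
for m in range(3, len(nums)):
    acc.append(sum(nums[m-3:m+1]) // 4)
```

Number of 4-element averages
`acc` takes the values: [] → [7] → [7, 7] → [7, 7, 6]
So `len(acc)` = 3

Answer: 3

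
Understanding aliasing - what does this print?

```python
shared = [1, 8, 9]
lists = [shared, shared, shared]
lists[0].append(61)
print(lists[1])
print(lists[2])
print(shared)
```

Key concept: list of same reference.
Step by step:
`shared = [1, 8, 9]` → shared = [1, 8, 9]
`lists = [shared, shared, shared]` → lists = [[1, 8, 9], [1, 8, 9], [1, 8, 9]]
`lists[0].append(61)` → shared = [1, 8, 9, 61]; lists = [[1, 8, 9, 61], [1, 8, 9, 61], [1, 8, 9, 61]]
`print(lists[1])` → prints [1, 8, 9, 61]
`print(lists[2])` → prints [1, 8, 9, 61]
`print(shared)` → prints [1, 8, 9, 61]

Answer:
[1, 8, 9, 61]
[1, 8, 9, 61]
[1, 8, 9, 61]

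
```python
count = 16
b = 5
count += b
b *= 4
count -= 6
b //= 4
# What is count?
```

Trace:
`count = 16` → count = 16
`b = 5` → b = 5
`count += b` → count = 21
`b *= 4` → b = 20
`count -= 6` → count = 15
`b //= 4` → b = 5
So count = 15

Answer: 15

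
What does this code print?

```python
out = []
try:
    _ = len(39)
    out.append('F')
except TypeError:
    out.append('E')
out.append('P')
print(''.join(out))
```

Execution trace: 'E' (except TypeError) → 'P' (after the try/except). Output: EP

Answer: EP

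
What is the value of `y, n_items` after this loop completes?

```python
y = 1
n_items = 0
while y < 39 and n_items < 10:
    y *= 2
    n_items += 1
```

Double until >= 39 or 10 iterations
`y, n_items` takes the values: (1, 0) → (2, 0) → (2, 1) → (4, 1) → (4, 2) → (8, 2) → (8, 3) → (16, 3) → (16, 4) → (32, 4) → (32, 5) → (64, 5) → (64, 6)

Answer: 64, 6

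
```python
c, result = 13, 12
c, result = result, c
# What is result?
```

Trace:
`c, result = 13, 12` → c = 13; result = 12
`c, result = result, c` → c = 12; result = 13
So result = 13

Answer: 13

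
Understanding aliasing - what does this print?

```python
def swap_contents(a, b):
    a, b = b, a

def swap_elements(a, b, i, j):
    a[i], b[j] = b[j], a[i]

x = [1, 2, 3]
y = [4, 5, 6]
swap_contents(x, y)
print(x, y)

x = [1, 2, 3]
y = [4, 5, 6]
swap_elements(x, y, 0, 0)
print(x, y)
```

Key concept: parameter rebinding vs mutation.
Step by step:
`x = [1, 2, 3]` → x = [1, 2, 3]
`y = [4, 5, 6]` → y = [4, 5, 6]
`swap_contents(x, y)` → no visible change to tracked variables
`print(x, y)` → prints [1, 2, 3] [4, 5, 6]
`x = [1, 2, 3]` → x = [1, 2, 3]
`y = [4, 5, 6]` → y = [4, 5, 6]
`swap_elements(x, y, 0, 0)` → x = [4, 2, 3]; y = [1, 5, 6]
`print(x, y)` → prints [4, 2, 3] [1, 5, 6]

Answer:
[1, 2, 3] [4, 5, 6]
[4, 2, 3] [1, 5, 6]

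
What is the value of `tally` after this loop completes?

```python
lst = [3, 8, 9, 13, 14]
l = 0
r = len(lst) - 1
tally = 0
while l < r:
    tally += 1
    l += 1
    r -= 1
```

Iterations until pointers meet (list length 5)
`tally` takes the values: 0 → 1 → 2

Answer: 2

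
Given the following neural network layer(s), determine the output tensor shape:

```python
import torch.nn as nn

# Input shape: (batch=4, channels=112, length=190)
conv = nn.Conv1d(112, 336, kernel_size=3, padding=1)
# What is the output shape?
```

Input: (4, 112, 190) -> Output: (4, 336, 190)

Answer: (4, 336, 190)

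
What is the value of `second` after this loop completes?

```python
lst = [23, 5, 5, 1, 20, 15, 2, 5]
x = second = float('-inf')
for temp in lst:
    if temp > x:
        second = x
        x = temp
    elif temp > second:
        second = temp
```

Second largest (with repeats) in [23, 5, 5, 1, 20, 15, 2, 5]
`second` takes the values: -inf → 5 → 20

Answer: 20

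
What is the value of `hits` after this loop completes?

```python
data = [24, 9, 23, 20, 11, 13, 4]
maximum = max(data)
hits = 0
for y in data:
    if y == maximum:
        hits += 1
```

Count of max value 24 in [24, 9, 23, 20, 11, 13, 4]
`hits` takes the values: 0 → 1

Answer: 1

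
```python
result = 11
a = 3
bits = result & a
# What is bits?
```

Trace:
`result = 11` → result = 11
`a = 3` → a = 3
`bits = result & a` → bits = 3
So bits = 3

Answer: 3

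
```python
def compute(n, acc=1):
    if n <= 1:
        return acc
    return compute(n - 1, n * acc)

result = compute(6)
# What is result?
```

Accumulator trace (n, acc): (6, 1) -> (5, 6) -> (4, 30) -> (3, 120) -> (2, 360) -> (1, 720) -> return 720

Answer: 720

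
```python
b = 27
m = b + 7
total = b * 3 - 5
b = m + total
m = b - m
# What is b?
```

Trace:
`b = 27` → b = 27
`m = b + 7` → m = 34
`total = b * 3 - 5` → total = 76
`b = m + total` → b = 110
`m = b - m` → m = 76
So b = 110

Answer: 110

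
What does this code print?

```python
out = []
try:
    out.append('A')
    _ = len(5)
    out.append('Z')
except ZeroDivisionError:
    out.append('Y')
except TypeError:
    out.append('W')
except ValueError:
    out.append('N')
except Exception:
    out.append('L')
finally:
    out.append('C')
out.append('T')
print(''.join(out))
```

Execution trace: 'A' (try body) → 'W' (except TypeError) → 'C' (finally) → 'T' (after the try/except). Output: AWCT

Answer: AWCT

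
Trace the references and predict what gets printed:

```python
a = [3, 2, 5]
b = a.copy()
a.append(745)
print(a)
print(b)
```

Key concept: list.copy() creates independent copy.
Step by step:
`a = [3, 2, 5]` → a = [3, 2, 5]
`b = a.copy()` → b = [3, 2, 5]
`a.append(745)` → a = [3, 2, 5, 745]
`print(a)` → prints [3, 2, 5, 745]
`print(b)` → prints [3, 2, 5]

Answer:
[3, 2, 5, 745]
[3, 2, 5]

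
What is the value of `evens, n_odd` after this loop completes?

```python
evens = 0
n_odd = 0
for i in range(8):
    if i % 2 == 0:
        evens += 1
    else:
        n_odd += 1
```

Count evens and odds in range(8)
`evens, n_odd` takes the values: (0, 0) → (1, 0) → (1, 1) → (2, 1) → (2, 2) → (3, 2) → (3, 3) → (4, 3) → (4, 4)

Answer: 4, 4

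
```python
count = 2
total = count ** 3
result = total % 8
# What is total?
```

Trace:
`count = 2` → count = 2
`total = count ** 3` → total = 8
`result = total % 8` → result = 0
So total = 8

Answer: 8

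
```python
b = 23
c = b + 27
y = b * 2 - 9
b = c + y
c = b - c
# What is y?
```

Trace:
`b = 23` → b = 23
`c = b + 27` → c = 50
`y = b * 2 - 9` → y = 37
`b = c + y` → b = 87
`c = b - c` → c = 37
So y = 37

Answer: 37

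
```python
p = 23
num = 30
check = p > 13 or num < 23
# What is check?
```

Trace:
`p = 23` → p = 23
`num = 30` → num = 30
`check = p > 13 or num < 23` → check = True
So check = True

Answer: True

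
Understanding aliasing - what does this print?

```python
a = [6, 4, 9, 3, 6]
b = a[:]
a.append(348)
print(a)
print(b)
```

Key concept: slice [:] creates copy.
Step by step:
`a = [6, 4, 9, 3, 6]` → a = [6, 4, 9, 3, 6]
`b = a[:]` → b = [6, 4, 9, 3, 6]
`a.append(348)` → a = [6, 4, 9, 3, 6, 348]
`print(a)` → prints [6, 4, 9, 3, 6, 348]
`print(b)` → prints [6, 4, 9, 3, 6]

Answer:
[6, 4, 9, 3, 6, 348]
[6, 4, 9, 3, 6]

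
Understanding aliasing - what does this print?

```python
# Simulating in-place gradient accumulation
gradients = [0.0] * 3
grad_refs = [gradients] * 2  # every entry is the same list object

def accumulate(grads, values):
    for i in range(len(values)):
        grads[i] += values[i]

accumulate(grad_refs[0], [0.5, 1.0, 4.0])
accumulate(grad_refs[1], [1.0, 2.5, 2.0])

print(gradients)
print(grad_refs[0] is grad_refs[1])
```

Key concept: gradient accumulation aliasing.
Step by step:
`gradients = [0.0] * 3` → gradients = [0.0, 0.0, 0.0]
`grad_refs = [gradients] * 2` → grad_refs = [[0.0, 0.0, 0.0], [0.0, 0.0, 0.0]]
`accumulate(grad_refs[0], [0.5, 1.0, 4.0])` → gradients = [0.5, 1.0, 4.0]; grad_refs = [[0.5, 1.0, 4.0], [0.5, 1.0, 4.0]]
`accumulate(grad_refs[1], [1.0, 2.5, 2.0])` → gradients = [1.5, 3.5, 6.0]; grad_refs = [[1.5, 3.5, 6.0], [1.5, 3.5, 6.0]]
`print(gradients)` → prints [1.5, 3.5, 6.0]
`print(grad_refs[0] is grad_refs[1])` → prints True

Answer:
[1.5, 3.5, 6.0]
True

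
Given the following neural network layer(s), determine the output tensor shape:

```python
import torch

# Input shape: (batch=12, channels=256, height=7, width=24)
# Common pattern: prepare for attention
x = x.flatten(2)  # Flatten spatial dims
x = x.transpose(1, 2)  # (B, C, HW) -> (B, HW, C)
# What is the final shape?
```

Input: (12, 256, 7, 24) -> after flatten(2): (12, 256, 168) -> Output: (12, 168, 256)

Answer: (12, 168, 256)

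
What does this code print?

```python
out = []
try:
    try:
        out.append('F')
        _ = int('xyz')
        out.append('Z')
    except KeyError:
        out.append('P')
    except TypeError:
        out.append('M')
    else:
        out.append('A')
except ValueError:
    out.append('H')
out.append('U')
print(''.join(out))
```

Execution trace: 'F' (try body) → 'H' (outer except ValueError) → 'U' (after the try/except). Output: FHU

Answer: FHU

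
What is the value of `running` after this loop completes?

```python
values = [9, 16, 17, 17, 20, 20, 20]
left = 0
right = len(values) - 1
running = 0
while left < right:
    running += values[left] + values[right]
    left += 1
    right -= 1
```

Sum of pairs from ends
`running` takes the values: 0 → 29 → 65 → 102

Answer: 102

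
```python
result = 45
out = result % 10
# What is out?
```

Trace:
`result = 45` → result = 45
`out = result % 10` → out = 5
So out = 5

Answer: 5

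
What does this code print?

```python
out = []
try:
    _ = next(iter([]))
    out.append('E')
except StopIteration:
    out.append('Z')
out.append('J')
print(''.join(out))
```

Execution trace: 'Z' (except StopIteration) → 'J' (after the try/except). Output: ZJ

Answer: ZJ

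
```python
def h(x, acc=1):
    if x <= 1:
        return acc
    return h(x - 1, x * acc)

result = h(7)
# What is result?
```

Accumulator trace (n, acc): (7, 1) -> (6, 7) -> (5, 42) -> (4, 210) -> (3, 840) -> (2, 2520) -> (1, 5040) -> return 5040

Answer: 5040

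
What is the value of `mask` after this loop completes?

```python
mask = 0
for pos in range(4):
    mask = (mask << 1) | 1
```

Build 4 consecutive 1-bits: 0b1111
`mask` takes the values: 0 → 1 → 3 → 7 → 15

Answer: 15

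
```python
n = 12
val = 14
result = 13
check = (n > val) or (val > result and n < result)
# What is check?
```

Trace:
`n = 12` → n = 12
`val = 14` → val = 14
`result = 13` → result = 13
`check = (n > val) or (val > result and n < result)` → check = True
So check = True

Answer: True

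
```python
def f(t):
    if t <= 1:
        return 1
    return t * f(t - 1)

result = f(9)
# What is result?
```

f(9) = 9 * 8 * 7 * 6 * 5 * 4 * 3 * 2 * 1 = 362880

Answer: 362880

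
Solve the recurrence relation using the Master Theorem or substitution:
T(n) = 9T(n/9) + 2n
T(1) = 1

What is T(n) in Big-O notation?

By Master Theorem: a=9, b=9, f(n)=2n. Since log_9(9) = 1 and f(n) = Θ(n^1), Case 2 applies. T(n) = O(n log n).

Answer: O(n log n)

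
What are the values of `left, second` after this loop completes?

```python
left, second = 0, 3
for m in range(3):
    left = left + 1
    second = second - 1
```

left goes 0→3, second goes 3→0
`left, second` takes the values: (0, 3) → (1, 3) → (1, 2) → (2, 2) → (2, 1) → (3, 1) → (3, 0)

Answer: 3, 0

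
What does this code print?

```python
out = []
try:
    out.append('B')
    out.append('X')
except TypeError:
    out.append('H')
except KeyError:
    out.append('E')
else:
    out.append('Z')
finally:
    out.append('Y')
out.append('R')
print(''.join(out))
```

Execution trace: 'B' (try body) → 'X' (try body, no exception) → 'Z' (else) → 'Y' (finally) → 'R' (after the try/except). Output: BXZYR

Answer: BXZYR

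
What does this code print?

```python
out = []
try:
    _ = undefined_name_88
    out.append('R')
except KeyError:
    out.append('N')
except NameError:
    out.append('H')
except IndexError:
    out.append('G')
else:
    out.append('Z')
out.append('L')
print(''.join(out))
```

Execution trace: 'H' (except NameError) → 'L' (after the try/except). Output: HL

Answer: HL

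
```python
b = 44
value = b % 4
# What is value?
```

Trace:
`b = 44` → b = 44
`value = b % 4` → value = 0
So value = 0

Answer: 0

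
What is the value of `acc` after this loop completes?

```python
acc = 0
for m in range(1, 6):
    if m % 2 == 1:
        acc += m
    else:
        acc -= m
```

Add odd, subtract even
`acc` takes the values: 0 → 1 → -1 → 2 → -2 → 3

Answer: 3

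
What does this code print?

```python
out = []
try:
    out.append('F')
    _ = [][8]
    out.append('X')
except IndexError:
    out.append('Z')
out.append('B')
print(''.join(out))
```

Execution trace: 'F' (try body) → 'Z' (except IndexError) → 'B' (after the try/except). Output: FZB

Answer: FZB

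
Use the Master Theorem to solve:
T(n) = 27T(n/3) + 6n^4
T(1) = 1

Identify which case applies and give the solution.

a=27, b=3, f(n)=6n^4. log_3(27) = 3. Since c=4 > 3 and the regularity condition holds (27(n/3)^4 = (27/3^4)n^4 with 27/3^4 < 1), Case 3 applies: T(n) = Θ(f(n)) = O(n^4).

Answer: O(n^4) - Case 3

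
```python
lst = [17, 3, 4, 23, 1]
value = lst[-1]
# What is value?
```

Trace:
`lst = [17, 3, 4, 23, 1]` → lst = [17, 3, 4, 23, 1]
`value = lst[-1]` → value = 1
So value = 1

Answer: 1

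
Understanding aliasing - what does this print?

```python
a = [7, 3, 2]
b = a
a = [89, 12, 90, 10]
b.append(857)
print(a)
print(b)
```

Key concept: rebinding vs mutation: a is rebound to a new list, b still points at the original.
Step by step:
`a = [7, 3, 2]` → a = [7, 3, 2]
`b = a` → b = [7, 3, 2] (same object as a)
`a = [89, 12, 90, 10]` → a = [89, 12, 90, 10]
`b.append(857)` → b = [7, 3, 2, 857]
`print(a)` → prints [89, 12, 90, 10]
`print(b)` → prints [7, 3, 2, 857]

Answer:
[89, 12, 90, 10]
[7, 3, 2, 857]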